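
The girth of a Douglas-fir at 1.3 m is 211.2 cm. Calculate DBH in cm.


Formula: DBH = C / pi
DBH = 211.2 / pi
pi = 3.14159...
DBH = 67.2 cm

67.2


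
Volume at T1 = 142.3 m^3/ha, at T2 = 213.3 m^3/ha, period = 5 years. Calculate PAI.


Formula: PAI = (V_T2 - V_T1) / (T2 - T1)
Volume increment = 213.3 - 142.3 = 71.0 m^3/ha
PAI = 71.0 / 5 = 14.2 m^3/ha/year

14.2


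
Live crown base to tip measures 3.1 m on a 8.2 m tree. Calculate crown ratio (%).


Formula: Crown Ratio = (Crown Length / Total Height) * 100
CR = (3.1 m / 8.2 m) * 100
CR = 0.378 * 100 = 37.8%

37.8


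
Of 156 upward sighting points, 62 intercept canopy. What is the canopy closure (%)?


Formula: Canopy closure = covered points / total points * 100
Closure = 62 / 156 * 100
Closure = 0.3974 * 100 = 39.7%

39.7


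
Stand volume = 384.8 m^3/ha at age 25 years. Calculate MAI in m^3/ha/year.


Formula: MAI = Total Volume / Stand Age
MAI = 384.8 m^3/ha / 25 years
MAI = 15.39 m^3/ha/year

15.39


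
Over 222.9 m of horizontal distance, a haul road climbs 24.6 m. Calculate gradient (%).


Formula: Gradient = rise / run * 100
Gradient = 24.6 / 222.9 * 100 = 11.0%

11.0


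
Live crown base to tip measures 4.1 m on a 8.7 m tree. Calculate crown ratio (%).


Formula: Crown Ratio = (Crown Length / Total Height) * 100
CR = (4.1 m / 8.7 m) * 100
CR = 0.4713 * 100 = 47.1%

47.1


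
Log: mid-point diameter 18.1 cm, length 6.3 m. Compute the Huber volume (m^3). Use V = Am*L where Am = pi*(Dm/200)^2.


Huber: V = Am * L,  Am = pi*(Dm/200)^2
Am = pi*(18.1/200)^2 = 0.02573 m^2
V = 0.02573*6.3 = 0.1621 m^3

0.1621


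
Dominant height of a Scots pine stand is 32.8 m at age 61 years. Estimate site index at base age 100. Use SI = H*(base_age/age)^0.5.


Formula: SI = H_dom * (base_age / age)^0.5
Age ratio = 100 / 61 = 1.63934
sqrt(age_ratio) = 1.28037
SI = 32.8 * 1.28037 = 42.0 m

42.0


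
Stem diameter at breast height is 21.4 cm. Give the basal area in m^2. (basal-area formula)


Formula: BA = pi * (DBH/2)^2 / 10000  (cm^2 to m^2)
Radius = DBH/2 = 21.4/2 = 10.7 cm
BA = pi * 10.7^2 / 10000
   = 359.6809 cm^2 / 10000
   = 0.036 m^2

0.036


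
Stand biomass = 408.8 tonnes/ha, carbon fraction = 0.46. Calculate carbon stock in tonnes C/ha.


Formula: Carbon Stock = Biomass * Carbon Fraction
C = 408.8 t/ha * 0.46
C = 188.0 t C/ha

188.0


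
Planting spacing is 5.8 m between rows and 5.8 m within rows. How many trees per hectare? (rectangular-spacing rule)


Formula: TPH = 10000 m^2/ha / (spacing_x * spacing_y)
Area per tree = 5.8 m * 5.8 m = 33.64 m^2
TPH = 10000 / 33.64 = 297 trees/ha

297


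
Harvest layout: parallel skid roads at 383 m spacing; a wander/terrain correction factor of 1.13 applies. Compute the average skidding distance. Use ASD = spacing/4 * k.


Formula: ASD = (spacing / 4) * correction
Uncorrected distance = spacing / 4 = 383 / 4 = 95.75 m
ASD = 95.75 * 1.13 = 108 m

108


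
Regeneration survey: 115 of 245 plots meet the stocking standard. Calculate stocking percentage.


Formula: Stocking % = stocked plots / total plots * 100
Stocking = 115 / 245 * 100
Stocking = 0.4694 * 100 = 46.9%

46.9


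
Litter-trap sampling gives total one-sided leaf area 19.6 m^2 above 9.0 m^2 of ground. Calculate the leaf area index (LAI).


Formula: LAI = total leaf area / ground area  (dimensionless)
LAI = 19.6 m^2 / 9.0 m^2
LAI = 2.18

2.18


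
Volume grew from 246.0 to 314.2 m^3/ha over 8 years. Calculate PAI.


Formula: PAI = (V_T2 - V_T1) / (T2 - T1)
Volume increment = 314.2 - 246.0 = 68.2 m^3/ha
PAI = 68.2 / 8 = 8.53 m^3/ha/year

8.53


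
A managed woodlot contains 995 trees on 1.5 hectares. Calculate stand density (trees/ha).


Formula: Stand Density = N_trees / Area_ha
Density = 995 trees / 1.5 ha
Density = 663 trees/ha

663


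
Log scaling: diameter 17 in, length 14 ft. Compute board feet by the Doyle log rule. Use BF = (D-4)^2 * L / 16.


Doyle: BF = (D - 4)^2 * L / 16
Adjusted diameter = 17 - 4 = 13 in
(D-4)^2 = 13^2 = 169
BF = 169 * 14 / 16 = 148 BF

148


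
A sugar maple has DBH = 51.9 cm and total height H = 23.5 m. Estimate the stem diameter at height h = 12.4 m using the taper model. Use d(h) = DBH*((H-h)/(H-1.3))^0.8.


Taper: d(h) = DBH * ((H - h) / (H - 1.3))^0.8
Numerator = H - h = 23.5 - 12.4 = 11.1 m
Denominator = H - 1.3 = 23.5 - 1.3 = 22.2 m
Ratio = 11.1 / 22.2 = 0.5
d = 51.9 * 0.5^0.8 = 29.8 cm

29.8


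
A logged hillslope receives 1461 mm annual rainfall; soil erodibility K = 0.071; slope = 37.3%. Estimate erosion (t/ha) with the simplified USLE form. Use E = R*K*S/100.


Formula: E = R * K * S / 100  (simplified USLE)
R * K = 1461 * 0.071 = 103.731
E = 103.731 * 37.3 / 100 = 38.69 t/ha

38.69


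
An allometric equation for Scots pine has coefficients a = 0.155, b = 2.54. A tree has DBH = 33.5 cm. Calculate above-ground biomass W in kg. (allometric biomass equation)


Formula: W = a * DBH^b  (allometric power law)
DBH^b = 33.5^2.54 = 7475.045
W = 0.155 * 7475.045 = 1158.6 kg

1158.6


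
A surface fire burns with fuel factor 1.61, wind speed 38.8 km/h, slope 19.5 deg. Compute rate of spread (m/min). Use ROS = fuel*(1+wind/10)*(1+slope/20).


Formula: ROS = fuel * (1 + wind/10) * (1 + slope/20)
Wind factor = 1 + 38.8/10 = 4.88
Slope factor = 1 + 19.5/20 = 1.975
ROS = 1.61 * 4.88 * 1.975 = 15.52 m/min

15.52


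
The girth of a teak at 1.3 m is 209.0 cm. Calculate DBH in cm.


Formula: DBH = C / pi
DBH = 209.0 / pi
pi = 3.14159...
DBH = 66.5 cm

66.5


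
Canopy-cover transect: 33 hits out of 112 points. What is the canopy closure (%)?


Formula: Canopy closure = covered points / total points * 100
Closure = 33 / 112 * 100
Closure = 0.2946 * 100 = 29.5%

29.5


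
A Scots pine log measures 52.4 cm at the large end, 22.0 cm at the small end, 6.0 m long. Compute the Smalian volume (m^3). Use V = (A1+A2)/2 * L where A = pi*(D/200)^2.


Smalian: V = (A1 + A2)/2 * L,  A = pi*(D/200)^2
A1 = pi*(52.4/200)^2 = 0.215651 m^2
A2 = pi*(22.0/200)^2 = 0.038013 m^2
V = (0.215651+0.038013)/2*6.0 = 0.761 m^3

0.761


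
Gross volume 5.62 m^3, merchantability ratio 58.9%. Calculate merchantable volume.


Formula: MV = V_total * (merchantable_pct / 100)
Merchantable fraction = 58.9% / 100 = 0.589
MV = 5.62 m^3 * 0.589 = 3.31 m^3

3.31


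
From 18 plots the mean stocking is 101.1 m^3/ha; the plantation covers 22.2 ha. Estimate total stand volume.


Formula: Total Volume = Mean Volume per ha * Total Area
Total Volume = 101.1 m^3/ha * 22.2 ha
Total Volume = 2244 m^3

2244


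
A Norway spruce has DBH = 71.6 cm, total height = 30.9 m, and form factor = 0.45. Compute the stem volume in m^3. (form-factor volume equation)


Formula: V = pi * (DBH/200)^2 * H * ff
Radius = DBH/200 = 71.6/200 = 0.358 m
Radius^2 = 0.358^2 = 0.128164 m^2
V = pi * 0.128164 * 30.9 * 0.45
V = 5.599 m^3

5.599


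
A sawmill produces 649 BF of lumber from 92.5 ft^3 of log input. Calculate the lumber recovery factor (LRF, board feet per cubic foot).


Formula: LRF = Lumber Output (BF) / Log Input (ft^3)
LRF = 649 BF / 92.5 ft^3
LRF = 7.02 BF/ft^3

7.02


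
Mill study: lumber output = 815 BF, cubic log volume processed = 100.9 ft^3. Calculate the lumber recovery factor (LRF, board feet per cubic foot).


Formula: LRF = Lumber Output (BF) / Log Input (ft^3)
LRF = 815 BF / 100.9 ft^3
LRF = 8.08 BF/ft^3

8.08


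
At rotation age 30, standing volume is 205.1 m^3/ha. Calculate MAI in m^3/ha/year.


Formula: MAI = Total Volume / Stand Age
MAI = 205.1 m^3/ha / 30 years
MAI = 6.84 m^3/ha/year

6.84


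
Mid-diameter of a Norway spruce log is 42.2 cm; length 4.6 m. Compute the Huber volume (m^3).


Huber: V = Am * L,  Am = pi*(Dm/200)^2
Am = pi*(42.2/200)^2 = 0.139867 m^2
V = 0.139867*4.6 = 0.6434 m^3

0.6434


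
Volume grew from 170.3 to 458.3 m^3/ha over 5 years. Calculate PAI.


Formula: PAI = (V_T2 - V_T1) / (T2 - T1)
Volume increment = 458.3 - 170.3 = 288.0 m^3/ha
PAI = 288.0 / 5 = 57.6 m^3/ha/year

57.6


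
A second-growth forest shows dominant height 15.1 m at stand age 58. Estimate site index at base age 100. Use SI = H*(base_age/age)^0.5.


Formula: SI = H_dom * (base_age / age)^0.5
Age ratio = 100 / 58 = 1.72414
sqrt(age_ratio) = 1.31306
SI = 15.1 * 1.31306 = 19.8 m

19.8


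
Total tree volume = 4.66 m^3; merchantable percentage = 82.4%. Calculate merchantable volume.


Formula: MV = V_total * (merchantable_pct / 100)
Merchantable fraction = 82.4% / 100 = 0.824
MV = 4.66 m^3 * 0.824 = 3.84 m^3

3.84


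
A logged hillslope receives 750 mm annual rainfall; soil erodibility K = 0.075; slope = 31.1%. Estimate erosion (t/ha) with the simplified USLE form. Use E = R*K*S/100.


Formula: E = R * K * S / 100  (simplified USLE)
R * K = 750 * 0.075 = 56.25
E = 56.25 * 31.1 / 100 = 17.49 t/ha

17.49


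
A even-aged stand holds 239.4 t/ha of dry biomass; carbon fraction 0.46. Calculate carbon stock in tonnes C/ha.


Formula: Carbon Stock = Biomass * Carbon Fraction
C = 239.4 t/ha * 0.46
C = 110.1 t C/ha

110.1


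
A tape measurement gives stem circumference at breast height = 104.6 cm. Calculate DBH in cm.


Formula: DBH = C / pi
DBH = 104.6 / pi
pi = 3.14159...
DBH = 33.3 cm

33.3


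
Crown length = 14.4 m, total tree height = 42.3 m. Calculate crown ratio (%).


Formula: Crown Ratio = (Crown Length / Total Height) * 100
CR = (14.4 m / 42.3 m) * 100
CR = 0.3404 * 100 = 34.0%

34.0


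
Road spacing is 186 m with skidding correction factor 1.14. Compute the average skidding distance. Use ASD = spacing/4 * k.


Formula: ASD = (spacing / 4) * correction
Uncorrected distance = spacing / 4 = 186 / 4 = 46.5 m
ASD = 46.5 * 1.14 = 53 m

53


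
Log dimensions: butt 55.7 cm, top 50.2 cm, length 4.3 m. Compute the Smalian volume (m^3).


Smalian: V = (A1 + A2)/2 * L,  A = pi*(D/200)^2
A1 = pi*(55.7/200)^2 = 0.243669 m^2
A2 = pi*(50.2/200)^2 = 0.197923 m^2
V = (0.243669+0.197923)/2*4.3 = 0.9494 m^3

0.9494


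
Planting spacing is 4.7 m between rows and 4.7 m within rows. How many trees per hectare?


Formula: TPH = 10000 m^2/ha / (spacing_x * spacing_y)
Area per tree = 4.7 m * 4.7 m = 22.09 m^2
TPH = 10000 / 22.09 = 453 trees/ha

453


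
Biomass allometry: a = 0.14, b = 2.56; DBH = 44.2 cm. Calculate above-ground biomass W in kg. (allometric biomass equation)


Formula: W = a * DBH^b  (allometric power law)
DBH^b = 44.2^2.56 = 16303.5061
W = 0.14 * 16303.5061 = 2282.5 kg

2282.5


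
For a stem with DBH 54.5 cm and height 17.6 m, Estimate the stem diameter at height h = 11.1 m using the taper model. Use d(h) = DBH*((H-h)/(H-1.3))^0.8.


Taper: d(h) = DBH * ((H - h) / (H - 1.3))^0.8
Numerator = H - h = 17.6 - 11.1 = 6.5 m
Denominator = H - 1.3 = 17.6 - 1.3 = 16.3 m
Ratio = 6.5 / 16.3 = 0.39877
d = 54.5 * 0.39877^0.8 = 26.1 cm

26.1


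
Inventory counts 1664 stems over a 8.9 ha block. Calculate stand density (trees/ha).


Formula: Stand Density = N_trees / Area_ha
Density = 1664 trees / 8.9 ha
Density = 187 trees/ha

187


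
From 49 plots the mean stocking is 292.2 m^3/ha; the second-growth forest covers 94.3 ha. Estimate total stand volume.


Formula: Total Volume = Mean Volume per ha * Total Area
Total Volume = 292.2 m^3/ha * 94.3 ha
Total Volume = 27554 m^3

27554


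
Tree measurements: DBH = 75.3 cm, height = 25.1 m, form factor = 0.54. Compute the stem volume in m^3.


Formula: V = pi * (DBH/200)^2 * H * ff
Radius = DBH/200 = 75.3/200 = 0.3765 m
Radius^2 = 0.3765^2 = 0.14175225 m^2
V = pi * 0.14175225 * 25.1 * 0.54
V = 6.036 m^3

6.036


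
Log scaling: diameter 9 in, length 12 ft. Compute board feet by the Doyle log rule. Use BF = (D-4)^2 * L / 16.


Doyle: BF = (D - 4)^2 * L / 16
Adjusted diameter = 9 - 4 = 5 in
(D-4)^2 = 5^2 = 25
BF = 25 * 12 / 16 = 19 BF

19


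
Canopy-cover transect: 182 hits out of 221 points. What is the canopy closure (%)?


Formula: Canopy closure = covered points / total points * 100
Closure = 182 / 221 * 100
Closure = 0.8235 * 100 = 82.4%

82.4


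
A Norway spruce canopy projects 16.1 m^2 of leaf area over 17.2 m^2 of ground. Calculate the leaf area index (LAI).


Formula: LAI = total leaf area / ground area  (dimensionless)
LAI = 16.1 m^2 / 17.2 m^2
LAI = 0.94

0.94


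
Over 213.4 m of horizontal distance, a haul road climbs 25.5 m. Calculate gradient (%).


Formula: Gradient = rise / run * 100
Gradient = 25.5 / 213.4 * 100 = 11.9%

11.9


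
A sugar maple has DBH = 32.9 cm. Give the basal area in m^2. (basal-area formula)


Formula: BA = pi * (DBH/2)^2 / 10000  (cm^2 to m^2)
Radius = DBH/2 = 32.9/2 = 16.45 cm
BA = pi * 16.45^2 / 10000
   = 850.1228 cm^2 / 10000
   = 0.085 m^2

0.085


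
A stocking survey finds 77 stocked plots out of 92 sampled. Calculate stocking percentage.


Formula: Stocking % = stocked plots / total plots * 100
Stocking = 77 / 92 * 100
Stocking = 0.837 * 100 = 83.7%

83.7


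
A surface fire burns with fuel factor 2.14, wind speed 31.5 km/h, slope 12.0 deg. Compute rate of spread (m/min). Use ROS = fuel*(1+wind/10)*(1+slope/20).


Formula: ROS = fuel * (1 + wind/10) * (1 + slope/20)
Wind factor = 1 + 31.5/10 = 4.15
Slope factor = 1 + 12.0/20 = 1.6
ROS = 2.14 * 4.15 * 1.6 = 14.21 m/min

14.21


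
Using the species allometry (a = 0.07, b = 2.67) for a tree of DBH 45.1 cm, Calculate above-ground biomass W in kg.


Formula: W = a * DBH^b  (allometric power law)
DBH^b = 45.1^2.67 = 26100.6526
W = 0.07 * 26100.6526 = 1827.0 kg

1827.0


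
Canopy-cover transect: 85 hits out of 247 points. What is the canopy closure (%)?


Formula: Canopy closure = covered points / total points * 100
Closure = 85 / 247 * 100
Closure = 0.3441 * 100 = 34.4%

34.4


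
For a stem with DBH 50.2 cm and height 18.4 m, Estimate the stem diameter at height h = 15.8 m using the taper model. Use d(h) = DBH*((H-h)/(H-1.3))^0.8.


Taper: d(h) = DBH * ((H - h) / (H - 1.3))^0.8
Numerator = H - h = 18.4 - 15.8 = 2.6 m
Denominator = H - 1.3 = 18.4 - 1.3 = 17.1 m
Ratio = 2.6 / 17.1 = 0.15205
d = 50.2 * 0.15205^0.8 = 11.1 cm

11.1


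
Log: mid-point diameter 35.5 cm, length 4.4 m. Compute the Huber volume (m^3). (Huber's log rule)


Huber: V = Am * L,  Am = pi*(Dm/200)^2
Am = pi*(35.5/200)^2 = 0.09898 m^2
V = 0.09898*4.4 = 0.4355 m^3

0.4355


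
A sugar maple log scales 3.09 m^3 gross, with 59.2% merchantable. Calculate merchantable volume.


Formula: MV = V_total * (merchantable_pct / 100)
Merchantable fraction = 59.2% / 100 = 0.592
MV = 3.09 m^3 * 0.592 = 1.829 m^3

1.829


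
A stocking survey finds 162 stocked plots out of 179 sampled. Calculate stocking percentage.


Formula: Stocking % = stocked plots / total plots * 100
Stocking = 162 / 179 * 100
Stocking = 0.905 * 100 = 90.5%

90.5


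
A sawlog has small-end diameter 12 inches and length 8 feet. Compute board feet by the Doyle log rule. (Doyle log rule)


Doyle: BF = (D - 4)^2 * L / 16
Adjusted diameter = 12 - 4 = 8 in
(D-4)^2 = 8^2 = 64
BF = 64 * 8 / 16 = 32 BF

32


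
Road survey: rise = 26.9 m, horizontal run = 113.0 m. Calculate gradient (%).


Formula: Gradient = rise / run * 100
Gradient = 26.9 / 113.0 * 100 = 23.8%

23.8


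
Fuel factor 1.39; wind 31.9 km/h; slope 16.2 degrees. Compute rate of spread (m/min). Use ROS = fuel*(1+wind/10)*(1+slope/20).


Formula: ROS = fuel * (1 + wind/10) * (1 + slope/20)
Wind factor = 1 + 31.9/10 = 4.19
Slope factor = 1 + 16.2/20 = 1.81
ROS = 1.39 * 4.19 * 1.81 = 10.54 m/min

10.54


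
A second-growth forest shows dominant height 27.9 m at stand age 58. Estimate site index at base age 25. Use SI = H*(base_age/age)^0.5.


Formula: SI = H_dom * (base_age / age)^0.5
Age ratio = 25 / 58 = 0.43103
sqrt(age_ratio) = 0.65653
SI = 27.9 * 0.65653 = 18.3 m

18.3


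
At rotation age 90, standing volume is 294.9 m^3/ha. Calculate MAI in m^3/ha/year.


Formula: MAI = Total Volume / Stand Age
MAI = 294.9 m^3/ha / 90 years
MAI = 3.28 m^3/ha/year

3.28


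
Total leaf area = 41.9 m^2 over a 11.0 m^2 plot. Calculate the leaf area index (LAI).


Formula: LAI = total leaf area / ground area  (dimensionless)
LAI = 41.9 m^2 / 11.0 m^2
LAI = 3.81

3.81


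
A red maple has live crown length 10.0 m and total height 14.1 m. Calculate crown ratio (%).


Formula: Crown Ratio = (Crown Length / Total Height) * 100
CR = (10.0 m / 14.1 m) * 100
CR = 0.7092 * 100 = 70.9%

70.9


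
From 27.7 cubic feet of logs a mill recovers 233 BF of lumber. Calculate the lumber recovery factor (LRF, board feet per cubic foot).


Formula: LRF = Lumber Output (BF) / Log Input (ft^3)
LRF = 233 BF / 27.7 ft^3
LRF = 8.41 BF/ft^3

8.41


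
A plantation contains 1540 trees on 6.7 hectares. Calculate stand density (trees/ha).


Formula: Stand Density = N_trees / Area_ha
Density = 1540 trees / 6.7 ha
Density = 230 trees/ha

230


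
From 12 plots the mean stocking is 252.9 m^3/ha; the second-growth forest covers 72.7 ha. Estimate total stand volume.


Formula: Total Volume = Mean Volume per ha * Total Area
Total Volume = 252.9 m^3/ha * 72.7 ha
Total Volume = 18386 m^3

18386


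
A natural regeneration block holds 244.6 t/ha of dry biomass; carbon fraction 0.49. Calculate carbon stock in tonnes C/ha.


Formula: Carbon Stock = Biomass * Carbon Fraction
C = 244.6 t/ha * 0.49
C = 119.9 t C/ha

119.9


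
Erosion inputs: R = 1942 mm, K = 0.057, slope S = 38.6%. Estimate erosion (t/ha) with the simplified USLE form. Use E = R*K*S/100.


Formula: E = R * K * S / 100  (simplified USLE)
R * K = 1942 * 0.057 = 110.694
E = 110.694 * 38.6 / 100 = 42.73 t/ha

42.73


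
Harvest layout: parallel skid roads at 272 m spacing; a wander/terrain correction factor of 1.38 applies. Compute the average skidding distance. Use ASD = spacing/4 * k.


Formula: ASD = (spacing / 4) * correction
Uncorrected distance = spacing / 4 = 272 / 4 = 68 m
ASD = 68 * 1.38 = 94 m

94


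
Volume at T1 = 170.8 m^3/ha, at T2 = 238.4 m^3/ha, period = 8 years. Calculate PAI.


Formula: PAI = (V_T2 - V_T1) / (T2 - T1)
Volume increment = 238.4 - 170.8 = 67.6 m^3/ha
PAI = 67.6 / 8 = 8.45 m^3/ha/year

8.45


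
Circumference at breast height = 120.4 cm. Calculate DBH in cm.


Formula: DBH = C / pi
DBH = 120.4 / pi
pi = 3.14159...
DBH = 38.3 cm

38.3


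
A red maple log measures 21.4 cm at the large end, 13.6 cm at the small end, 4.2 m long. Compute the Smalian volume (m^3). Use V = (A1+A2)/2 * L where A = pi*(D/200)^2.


Smalian: V = (A1 + A2)/2 * L,  A = pi*(D/200)^2
A1 = pi*(21.4/200)^2 = 0.035968 m^2
A2 = pi*(13.6/200)^2 = 0.014527 m^2
V = (0.035968+0.014527)/2*4.2 = 0.106 m^3

0.106


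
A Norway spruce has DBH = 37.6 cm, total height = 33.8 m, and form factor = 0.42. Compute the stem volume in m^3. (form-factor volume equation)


Formula: V = pi * (DBH/200)^2 * H * ff
Radius = DBH/200 = 37.6/200 = 0.188 m
Radius^2 = 0.188^2 = 0.035344 m^2
V = pi * 0.035344 * 33.8 * 0.42
V = 1.576 m^3

1.576


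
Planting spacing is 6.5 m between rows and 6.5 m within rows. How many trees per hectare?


Formula: TPH = 10000 m^2/ha / (spacing_x * spacing_y)
Area per tree = 6.5 m * 6.5 m = 42.25 m^2
TPH = 10000 / 42.25 = 237 trees/ha

237


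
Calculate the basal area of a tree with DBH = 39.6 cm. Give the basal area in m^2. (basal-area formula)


Formula: BA = pi * (DBH/2)^2 / 10000  (cm^2 to m^2)
Radius = DBH/2 = 39.6/2 = 19.8 cm
BA = pi * 19.8^2 / 10000
   = 1231.63 cm^2 / 10000
   = 0.1232 m^2

0.1232


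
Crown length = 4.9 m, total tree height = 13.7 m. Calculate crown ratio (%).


Formula: Crown Ratio = (Crown Length / Total Height) * 100
CR = (4.9 m / 13.7 m) * 100
CR = 0.3577 * 100 = 35.8%

35.8


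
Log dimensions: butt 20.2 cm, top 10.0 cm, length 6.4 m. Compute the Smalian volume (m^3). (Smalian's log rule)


Smalian: V = (A1 + A2)/2 * L,  A = pi*(D/200)^2
A1 = pi*(20.2/200)^2 = 0.032047 m^2
A2 = pi*(10.0/200)^2 = 0.007854 m^2
V = (0.032047+0.007854)/2*6.4 = 0.1277 m^3

0.1277


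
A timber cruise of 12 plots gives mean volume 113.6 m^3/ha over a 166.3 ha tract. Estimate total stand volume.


Formula: Total Volume = Mean Volume per ha * Total Area
Total Volume = 113.6 m^3/ha * 166.3 ha
Total Volume = 18892 m^3

18892


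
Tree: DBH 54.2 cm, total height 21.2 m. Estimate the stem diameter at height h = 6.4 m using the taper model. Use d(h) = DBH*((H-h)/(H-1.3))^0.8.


Taper: d(h) = DBH * ((H - h) / (H - 1.3))^0.8
Numerator = H - h = 21.2 - 6.4 = 14.8 m
Denominator = H - 1.3 = 21.2 - 1.3 = 19.9 m
Ratio = 14.8 / 19.9 = 0.74372
d = 54.2 * 0.74372^0.8 = 42.8 cm

42.8


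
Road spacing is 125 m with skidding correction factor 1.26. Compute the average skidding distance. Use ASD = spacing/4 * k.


Formula: ASD = (spacing / 4) * correction
Uncorrected distance = spacing / 4 = 125 / 4 = 31.25 m
ASD = 31.25 * 1.26 = 39 m

39


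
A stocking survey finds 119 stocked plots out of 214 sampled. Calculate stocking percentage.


Formula: Stocking % = stocked plots / total plots * 100
Stocking = 119 / 214 * 100
Stocking = 0.5561 * 100 = 55.6%

55.6


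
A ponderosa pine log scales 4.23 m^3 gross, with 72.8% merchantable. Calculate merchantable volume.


Formula: MV = V_total * (merchantable_pct / 100)
Merchantable fraction = 72.8% / 100 = 0.728
MV = 4.23 m^3 * 0.728 = 3.079 m^3

3.079


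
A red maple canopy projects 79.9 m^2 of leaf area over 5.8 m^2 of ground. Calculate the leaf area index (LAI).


Formula: LAI = total leaf area / ground area  (dimensionless)
LAI = 79.9 m^2 / 5.8 m^2
LAI = 13.78

13.78


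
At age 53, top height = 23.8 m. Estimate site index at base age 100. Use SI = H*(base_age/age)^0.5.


Formula: SI = H_dom * (base_age / age)^0.5
Age ratio = 100 / 53 = 1.88679
sqrt(age_ratio) = 1.37361
SI = 23.8 * 1.37361 = 32.7 m

32.7


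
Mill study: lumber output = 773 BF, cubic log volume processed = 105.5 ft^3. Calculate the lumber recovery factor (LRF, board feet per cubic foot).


Formula: LRF = Lumber Output (BF) / Log Input (ft^3)
LRF = 773 BF / 105.5 ft^3
LRF = 7.33 BF/ft^3

7.33


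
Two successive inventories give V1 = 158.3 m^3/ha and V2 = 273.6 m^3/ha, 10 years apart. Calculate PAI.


Formula: PAI = (V_T2 - V_T1) / (T2 - T1)
Volume increment = 273.6 - 158.3 = 115.3 m^3/ha
PAI = 115.3 / 10 = 11.53 m^3/ha/year

11.53


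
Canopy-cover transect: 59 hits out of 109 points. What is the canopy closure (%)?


Formula: Canopy closure = covered points / total points * 100
Closure = 59 / 109 * 100
Closure = 0.5413 * 100 = 54.1%

54.1


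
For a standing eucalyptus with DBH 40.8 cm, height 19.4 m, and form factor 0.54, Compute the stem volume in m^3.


Formula: V = pi * (DBH/200)^2 * H * ff
Radius = DBH/200 = 40.8/200 = 0.204 m
Radius^2 = 0.204^2 = 0.041616 m^2
V = pi * 0.041616 * 19.4 * 0.54
V = 1.37 m^3

1.37


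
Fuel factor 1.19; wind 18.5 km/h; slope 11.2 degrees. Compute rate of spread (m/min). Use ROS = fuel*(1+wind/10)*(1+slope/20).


Formula: ROS = fuel * (1 + wind/10) * (1 + slope/20)
Wind factor = 1 + 18.5/10 = 2.85
Slope factor = 1 + 11.2/20 = 1.56
ROS = 1.19 * 2.85 * 1.56 = 5.29 m/min

5.29


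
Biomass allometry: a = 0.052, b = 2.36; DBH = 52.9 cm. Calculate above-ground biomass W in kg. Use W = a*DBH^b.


Formula: W = a * DBH^b  (allometric power law)
DBH^b = 52.9^2.36 = 11677.6482
W = 0.052 * 11677.6482 = 607.2 kg

607.2


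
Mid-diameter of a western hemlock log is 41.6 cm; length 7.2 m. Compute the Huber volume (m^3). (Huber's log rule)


Huber: V = Am * L,  Am = pi*(Dm/200)^2
Am = pi*(41.6/200)^2 = 0.135918 m^2
V = 0.135918*7.2 = 0.9786 m^3

0.9786


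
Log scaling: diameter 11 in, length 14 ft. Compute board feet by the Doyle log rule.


Doyle: BF = (D - 4)^2 * L / 16
Adjusted diameter = 11 - 4 = 7 in
(D-4)^2 = 7^2 = 49
BF = 49 * 14 / 16 = 43 BF

43


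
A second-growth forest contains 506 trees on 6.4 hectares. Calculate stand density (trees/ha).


Formula: Stand Density = N_trees / Area_ha
Density = 506 trees / 6.4 ha
Density = 79 trees/ha

79


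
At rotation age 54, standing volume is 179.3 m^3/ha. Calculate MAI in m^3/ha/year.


Formula: MAI = Total Volume / Stand Age
MAI = 179.3 m^3/ha / 54 years
MAI = 3.32 m^3/ha/year

3.32


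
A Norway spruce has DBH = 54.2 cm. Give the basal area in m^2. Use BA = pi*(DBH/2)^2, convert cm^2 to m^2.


Formula: BA = pi * (DBH/2)^2 / 10000  (cm^2 to m^2)
Radius = DBH/2 = 54.2/2 = 27.1 cm
BA = pi * 27.1^2 / 10000
   = 2307.2171 cm^2 / 10000
   = 0.2307 m^2

0.2307


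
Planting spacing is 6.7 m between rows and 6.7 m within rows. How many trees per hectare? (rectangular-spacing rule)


Formula: TPH = 10000 m^2/ha / (spacing_x * spacing_y)
Area per tree = 6.7 m * 6.7 m = 44.89 m^2
TPH = 10000 / 44.89 = 223 trees/ha

223


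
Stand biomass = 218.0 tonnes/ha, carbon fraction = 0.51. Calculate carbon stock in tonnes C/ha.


Formula: Carbon Stock = Biomass * Carbon Fraction
C = 218.0 t/ha * 0.51
C = 111.2 t C/ha

111.2


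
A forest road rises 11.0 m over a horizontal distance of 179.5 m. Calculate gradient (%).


Formula: Gradient = rise / run * 100
Gradient = 11.0 / 179.5 * 100 = 6.1%

6.1


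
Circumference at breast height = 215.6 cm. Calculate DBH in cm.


Formula: DBH = C / pi
DBH = 215.6 / pi
pi = 3.14159...
DBH = 68.6 cm

68.6


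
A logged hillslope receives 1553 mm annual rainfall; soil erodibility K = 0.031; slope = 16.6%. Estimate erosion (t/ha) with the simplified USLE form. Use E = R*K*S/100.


Formula: E = R * K * S / 100  (simplified USLE)
R * K = 1553 * 0.031 = 48.143
E = 48.143 * 16.6 / 100 = 7.99 t/ha

7.99


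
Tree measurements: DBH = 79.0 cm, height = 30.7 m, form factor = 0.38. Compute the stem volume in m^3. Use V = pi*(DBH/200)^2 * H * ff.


Formula: V = pi * (DBH/200)^2 * H * ff
Radius = DBH/200 = 79.0/200 = 0.395 m
Radius^2 = 0.395^2 = 0.156025 m^2
V = pi * 0.156025 * 30.7 * 0.38
V = 5.718 m^3

5.718


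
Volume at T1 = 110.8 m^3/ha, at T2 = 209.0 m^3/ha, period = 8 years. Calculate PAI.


Formula: PAI = (V_T2 - V_T1) / (T2 - T1)
Volume increment = 209.0 - 110.8 = 98.2 m^3/ha
PAI = 98.2 / 8 = 12.28 m^3/ha/year

12.28


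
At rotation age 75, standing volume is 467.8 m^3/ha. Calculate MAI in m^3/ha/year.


Formula: MAI = Total Volume / Stand Age
MAI = 467.8 m^3/ha / 75 years
MAI = 6.24 m^3/ha/year

6.24


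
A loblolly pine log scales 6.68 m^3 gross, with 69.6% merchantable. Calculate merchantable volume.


Formula: MV = V_total * (merchantable_pct / 100)
Merchantable fraction = 69.6% / 100 = 0.696
MV = 6.68 m^3 * 0.696 = 4.649 m^3

4.649


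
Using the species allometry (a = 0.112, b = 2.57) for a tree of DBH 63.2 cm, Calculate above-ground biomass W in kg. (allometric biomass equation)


Formula: W = a * DBH^b  (allometric power law)
DBH^b = 63.2^2.57 = 42446.5983
W = 0.112 * 42446.5983 = 4754.0 kg

4754.0


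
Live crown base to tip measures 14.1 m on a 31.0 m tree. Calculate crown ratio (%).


Formula: Crown Ratio = (Crown Length / Total Height) * 100
CR = (14.1 m / 31.0 m) * 100
CR = 0.4548 * 100 = 45.5%

45.5


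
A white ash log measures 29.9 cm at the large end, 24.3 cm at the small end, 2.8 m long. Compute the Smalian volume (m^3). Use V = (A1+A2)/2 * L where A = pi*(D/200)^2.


Smalian: V = (A1 + A2)/2 * L,  A = pi*(D/200)^2
A1 = pi*(29.9/200)^2 = 0.070215 m^2
A2 = pi*(24.3/200)^2 = 0.046377 m^2
V = (0.070215+0.046377)/2*2.8 = 0.1632 m^3

0.1632


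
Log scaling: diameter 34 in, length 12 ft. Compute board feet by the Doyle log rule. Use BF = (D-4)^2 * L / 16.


Doyle: BF = (D - 4)^2 * L / 16
Adjusted diameter = 34 - 4 = 30 in
(D-4)^2 = 30^2 = 900
BF = 900 * 12 / 16 = 675 BF

675


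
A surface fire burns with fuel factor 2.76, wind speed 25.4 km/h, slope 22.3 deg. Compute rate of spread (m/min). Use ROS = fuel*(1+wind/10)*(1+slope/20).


Formula: ROS = fuel * (1 + wind/10) * (1 + slope/20)
Wind factor = 1 + 25.4/10 = 3.54
Slope factor = 1 + 22.3/20 = 2.115
ROS = 2.76 * 3.54 * 2.115 = 20.66 m/min

20.66


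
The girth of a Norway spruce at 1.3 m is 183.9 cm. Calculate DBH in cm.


Formula: DBH = C / pi
DBH = 183.9 / pi
pi = 3.14159...
DBH = 58.5 cm

58.5


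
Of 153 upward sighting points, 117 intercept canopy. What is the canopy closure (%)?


Formula: Canopy closure = covered points / total points * 100
Closure = 117 / 153 * 100
Closure = 0.7647 * 100 = 76.5%

76.5


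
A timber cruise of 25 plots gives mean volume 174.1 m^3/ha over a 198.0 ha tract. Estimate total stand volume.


Formula: Total Volume = Mean Volume per ha * Total Area
Total Volume = 174.1 m^3/ha * 198.0 ha
Total Volume = 34472 m^3

34472


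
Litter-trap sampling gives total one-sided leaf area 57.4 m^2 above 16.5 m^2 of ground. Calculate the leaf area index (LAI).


Formula: LAI = total leaf area / ground area  (dimensionless)
LAI = 57.4 m^2 / 16.5 m^2
LAI = 3.48

3.48


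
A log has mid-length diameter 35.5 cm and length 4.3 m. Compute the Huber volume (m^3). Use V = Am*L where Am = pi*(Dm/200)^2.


Huber: V = Am * L,  Am = pi*(Dm/200)^2
Am = pi*(35.5/200)^2 = 0.09898 m^2
V = 0.09898*4.3 = 0.4256 m^3

0.4256


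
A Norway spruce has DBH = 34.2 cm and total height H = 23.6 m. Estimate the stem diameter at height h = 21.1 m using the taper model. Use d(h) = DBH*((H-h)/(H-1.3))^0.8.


Taper: d(h) = DBH * ((H - h) / (H - 1.3))^0.8
Numerator = H - h = 23.6 - 21.1 = 2.5 m
Denominator = H - 1.3 = 23.6 - 1.3 = 22.3 m
Ratio = 2.5 / 22.3 = 0.11211
d = 34.2 * 0.11211^0.8 = 5.9 cm

5.9


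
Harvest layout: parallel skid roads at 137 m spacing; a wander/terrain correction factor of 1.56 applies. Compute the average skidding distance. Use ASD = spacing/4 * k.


Formula: ASD = (spacing / 4) * correction
Uncorrected distance = spacing / 4 = 137 / 4 = 34.25 m
ASD = 34.25 * 1.56 = 53 m

53


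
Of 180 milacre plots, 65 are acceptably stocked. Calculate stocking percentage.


Formula: Stocking % = stocked plots / total plots * 100
Stocking = 65 / 180 * 100
Stocking = 0.3611 * 100 = 36.1%

36.1


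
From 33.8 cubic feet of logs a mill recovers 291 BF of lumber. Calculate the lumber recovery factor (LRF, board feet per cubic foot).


Formula: LRF = Lumber Output (BF) / Log Input (ft^3)
LRF = 291 BF / 33.8 ft^3
LRF = 8.61 BF/ft^3

8.61


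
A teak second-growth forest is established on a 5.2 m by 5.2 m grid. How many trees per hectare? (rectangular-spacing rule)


Formula: TPH = 10000 m^2/ha / (spacing_x * spacing_y)
Area per tree = 5.2 m * 5.2 m = 27.04 m^2
TPH = 10000 / 27.04 = 370 trees/ha

370


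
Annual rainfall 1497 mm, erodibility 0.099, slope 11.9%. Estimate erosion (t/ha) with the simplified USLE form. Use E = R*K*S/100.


Formula: E = R * K * S / 100  (simplified USLE)
R * K = 1497 * 0.099 = 148.203
E = 148.203 * 11.9 / 100 = 17.64 t/ha

17.64


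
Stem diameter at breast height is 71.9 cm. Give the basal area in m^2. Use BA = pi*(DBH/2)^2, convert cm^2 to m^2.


Formula: BA = pi * (DBH/2)^2 / 10000  (cm^2 to m^2)
Radius = DBH/2 = 71.9/2 = 35.95 cm
BA = pi * 35.95^2 / 10000
   = 4060.2022 cm^2 / 10000
   = 0.406 m^2

0.406


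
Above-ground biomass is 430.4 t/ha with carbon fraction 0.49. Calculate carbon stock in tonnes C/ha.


Formula: Carbon Stock = Biomass * Carbon Fraction
C = 430.4 t/ha * 0.49
C = 210.9 t C/ha

210.9


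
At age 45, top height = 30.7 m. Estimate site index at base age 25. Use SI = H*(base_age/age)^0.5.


Formula: SI = H_dom * (base_age / age)^0.5
Age ratio = 25 / 45 = 0.55556
sqrt(age_ratio) = 0.74536
SI = 30.7 * 0.74536 = 22.9 m

22.9


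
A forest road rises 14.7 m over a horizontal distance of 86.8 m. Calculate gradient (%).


Formula: Gradient = rise / run * 100
Gradient = 14.7 / 86.8 * 100 = 16.9%

16.9


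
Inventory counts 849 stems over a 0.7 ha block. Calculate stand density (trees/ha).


Formula: Stand Density = N_trees / Area_ha
Density = 849 trees / 0.7 ha
Density = 1213 trees/ha

1213


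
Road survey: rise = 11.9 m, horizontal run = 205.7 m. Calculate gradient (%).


Formula: Gradient = rise / run * 100
Gradient = 11.9 / 205.7 * 100 = 5.8%

5.8


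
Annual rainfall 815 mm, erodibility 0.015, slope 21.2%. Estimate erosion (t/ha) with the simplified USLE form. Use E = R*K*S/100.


Formula: E = R * K * S / 100  (simplified USLE)
R * K = 815 * 0.015 = 12.225
E = 12.225 * 21.2 / 100 = 2.59 t/ha

2.59


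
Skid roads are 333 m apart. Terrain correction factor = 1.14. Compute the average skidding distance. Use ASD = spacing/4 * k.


Formula: ASD = (spacing / 4) * correction
Uncorrected distance = spacing / 4 = 333 / 4 = 83.25 m
ASD = 83.25 * 1.14 = 95 m

95


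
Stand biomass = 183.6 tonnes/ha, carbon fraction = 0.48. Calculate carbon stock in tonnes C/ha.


Formula: Carbon Stock = Biomass * Carbon Fraction
C = 183.6 t/ha * 0.48
C = 88.1 t C/ha

88.1


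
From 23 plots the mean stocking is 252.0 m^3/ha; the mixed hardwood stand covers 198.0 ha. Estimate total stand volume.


Formula: Total Volume = Mean Volume per ha * Total Area
Total Volume = 252.0 m^3/ha * 198.0 ha
Total Volume = 49896 m^3

49896


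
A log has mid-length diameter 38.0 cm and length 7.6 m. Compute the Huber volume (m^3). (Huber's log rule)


Huber: V = Am * L,  Am = pi*(Dm/200)^2
Am = pi*(38.0/200)^2 = 0.113411 m^2
V = 0.113411*7.6 = 0.8619 m^3

0.8619


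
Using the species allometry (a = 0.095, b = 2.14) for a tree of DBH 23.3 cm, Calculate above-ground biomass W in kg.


Formula: W = a * DBH^b  (allometric power law)
DBH^b = 23.3^2.14 = 843.6099
W = 0.095 * 843.6099 = 80.1 kg

80.1


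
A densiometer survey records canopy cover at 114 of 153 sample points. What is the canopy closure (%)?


Formula: Canopy closure = covered points / total points * 100
Closure = 114 / 153 * 100
Closure = 0.7451 * 100 = 74.5%

74.5


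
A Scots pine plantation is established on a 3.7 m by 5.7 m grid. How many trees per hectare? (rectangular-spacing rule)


Formula: TPH = 10000 m^2/ha / (spacing_x * spacing_y)
Area per tree = 3.7 m * 5.7 m = 21.09 m^2
TPH = 10000 / 21.09 = 474 trees/ha

474


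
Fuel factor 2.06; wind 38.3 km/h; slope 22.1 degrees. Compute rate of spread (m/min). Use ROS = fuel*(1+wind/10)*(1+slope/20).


Formula: ROS = fuel * (1 + wind/10) * (1 + slope/20)
Wind factor = 1 + 38.3/10 = 4.83
Slope factor = 1 + 22.1/20 = 2.105
ROS = 2.06 * 4.83 * 2.105 = 20.94 m/min

20.94


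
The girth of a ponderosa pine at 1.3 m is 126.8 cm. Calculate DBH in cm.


Formula: DBH = C / pi
DBH = 126.8 / pi
pi = 3.14159...
DBH = 40.4 cm

40.4


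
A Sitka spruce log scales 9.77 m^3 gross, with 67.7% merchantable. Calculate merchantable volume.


Formula: MV = V_total * (merchantable_pct / 100)
Merchantable fraction = 67.7% / 100 = 0.677
MV = 9.77 m^3 * 0.677 = 6.614 m^3

6.614


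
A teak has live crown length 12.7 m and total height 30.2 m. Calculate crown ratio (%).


Formula: Crown Ratio = (Crown Length / Total Height) * 100
CR = (12.7 m / 30.2 m) * 100
CR = 0.4205 * 100 = 42.1%

42.1


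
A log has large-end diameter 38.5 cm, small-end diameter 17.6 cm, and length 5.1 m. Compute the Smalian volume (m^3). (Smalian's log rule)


Smalian: V = (A1 + A2)/2 * L,  A = pi*(D/200)^2
A1 = pi*(38.5/200)^2 = 0.116416 m^2
A2 = pi*(17.6/200)^2 = 0.024328 m^2
V = (0.116416+0.024328)/2*5.1 = 0.3589 m^3

0.3589


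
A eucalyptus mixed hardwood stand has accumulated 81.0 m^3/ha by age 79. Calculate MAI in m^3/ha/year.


Formula: MAI = Total Volume / Stand Age
MAI = 81.0 m^3/ha / 79 years
MAI = 1.03 m^3/ha/year

1.03


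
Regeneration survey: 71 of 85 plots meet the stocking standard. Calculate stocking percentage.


Formula: Stocking % = stocked plots / total plots * 100
Stocking = 71 / 85 * 100
Stocking = 0.8353 * 100 = 83.5%

83.5


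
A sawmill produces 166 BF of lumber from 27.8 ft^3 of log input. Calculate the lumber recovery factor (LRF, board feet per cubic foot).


Formula: LRF = Lumber Output (BF) / Log Input (ft^3)
LRF = 166 BF / 27.8 ft^3
LRF = 5.97 BF/ft^3

5.97


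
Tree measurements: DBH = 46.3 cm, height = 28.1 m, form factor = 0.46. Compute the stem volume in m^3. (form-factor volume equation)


Formula: V = pi * (DBH/200)^2 * H * ff
Radius = DBH/200 = 46.3/200 = 0.2315 m
Radius^2 = 0.2315^2 = 0.05359225 m^2
V = pi * 0.05359225 * 28.1 * 0.46
V = 2.176 m^3

2.176


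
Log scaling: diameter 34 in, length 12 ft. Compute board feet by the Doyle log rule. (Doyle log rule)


Doyle: BF = (D - 4)^2 * L / 16
Adjusted diameter = 34 - 4 = 30 in
(D-4)^2 = 30^2 = 900
BF = 900 * 12 / 16 = 675 BF

675


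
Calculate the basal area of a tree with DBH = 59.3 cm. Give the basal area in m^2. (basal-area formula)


Formula: BA = pi * (DBH/2)^2 / 10000  (cm^2 to m^2)
Radius = DBH/2 = 59.3/2 = 29.65 cm
BA = pi * 29.65^2 / 10000
   = 2761.8448 cm^2 / 10000
   = 0.2762 m^2

0.2762


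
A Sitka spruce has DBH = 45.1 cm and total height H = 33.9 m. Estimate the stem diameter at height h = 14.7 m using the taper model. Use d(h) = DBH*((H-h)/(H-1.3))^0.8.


Taper: d(h) = DBH * ((H - h) / (H - 1.3))^0.8
Numerator = H - h = 33.9 - 14.7 = 19.2 m
Denominator = H - 1.3 = 33.9 - 1.3 = 32.6 m
Ratio = 19.2 / 32.6 = 0.58896
d = 45.1 * 0.58896^0.8 = 29.5 cm

29.5


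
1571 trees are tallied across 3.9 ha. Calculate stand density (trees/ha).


Formula: Stand Density = N_trees / Area_ha
Density = 1571 trees / 3.9 ha
Density = 403 trees/ha

403


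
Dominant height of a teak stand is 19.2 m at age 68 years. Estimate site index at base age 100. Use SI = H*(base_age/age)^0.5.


Formula: SI = H_dom * (base_age / age)^0.5
Age ratio = 100 / 68 = 1.47059
sqrt(age_ratio) = 1.21268
SI = 19.2 * 1.21268 = 23.3 m

23.3


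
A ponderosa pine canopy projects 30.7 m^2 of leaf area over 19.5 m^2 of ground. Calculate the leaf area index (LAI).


Formula: LAI = total leaf area / ground area  (dimensionless)
LAI = 30.7 m^2 / 19.5 m^2
LAI = 1.57

1.57


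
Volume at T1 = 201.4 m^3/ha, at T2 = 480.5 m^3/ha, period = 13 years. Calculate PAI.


Formula: PAI = (V_T2 - V_T1) / (T2 - T1)
Volume increment = 480.5 - 201.4 = 279.1 m^3/ha
PAI = 279.1 / 13 = 21.47 m^3/ha/year

21.47


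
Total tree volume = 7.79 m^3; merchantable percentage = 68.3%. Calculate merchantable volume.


Formula: MV = V_total * (merchantable_pct / 100)
Merchantable fraction = 68.3% / 100 = 0.683
MV = 7.79 m^3 * 0.683 = 5.321 m^3

5.321


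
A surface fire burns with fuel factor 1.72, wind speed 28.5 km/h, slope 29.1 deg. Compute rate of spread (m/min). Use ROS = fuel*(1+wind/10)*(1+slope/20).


Formula: ROS = fuel * (1 + wind/10) * (1 + slope/20)
Wind factor = 1 + 28.5/10 = 3.85
Slope factor = 1 + 29.1/20 = 2.455
ROS = 1.72 * 3.85 * 2.455 = 16.26 m/min

16.26


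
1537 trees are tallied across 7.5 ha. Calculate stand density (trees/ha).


Formula: Stand Density = N_trees / Area_ha
Density = 1537 trees / 7.5 ha
Density = 205 trees/ha

205


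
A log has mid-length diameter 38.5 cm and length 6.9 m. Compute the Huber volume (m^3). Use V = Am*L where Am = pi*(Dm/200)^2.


Huber: V = Am * L,  Am = pi*(Dm/200)^2
Am = pi*(38.5/200)^2 = 0.116416 m^2
V = 0.116416*6.9 = 0.8033 m^3

0.8033


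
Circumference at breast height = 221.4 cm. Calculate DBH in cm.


Formula: DBH = C / pi
DBH = 221.4 / pi
pi = 3.14159...
DBH = 70.5 cm

70.5


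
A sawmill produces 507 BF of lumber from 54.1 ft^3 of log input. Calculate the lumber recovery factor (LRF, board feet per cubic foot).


Formula: LRF = Lumber Output (BF) / Log Input (ft^3)
LRF = 507 BF / 54.1 ft^3
LRF = 9.37 BF/ft^3

9.37


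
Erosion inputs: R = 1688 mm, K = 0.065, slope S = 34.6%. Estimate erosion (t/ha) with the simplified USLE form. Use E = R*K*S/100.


Formula: E = R * K * S / 100  (simplified USLE)
R * K = 1688 * 0.065 = 109.72
E = 109.72 * 34.6 / 100 = 37.96 t/ha

37.96
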